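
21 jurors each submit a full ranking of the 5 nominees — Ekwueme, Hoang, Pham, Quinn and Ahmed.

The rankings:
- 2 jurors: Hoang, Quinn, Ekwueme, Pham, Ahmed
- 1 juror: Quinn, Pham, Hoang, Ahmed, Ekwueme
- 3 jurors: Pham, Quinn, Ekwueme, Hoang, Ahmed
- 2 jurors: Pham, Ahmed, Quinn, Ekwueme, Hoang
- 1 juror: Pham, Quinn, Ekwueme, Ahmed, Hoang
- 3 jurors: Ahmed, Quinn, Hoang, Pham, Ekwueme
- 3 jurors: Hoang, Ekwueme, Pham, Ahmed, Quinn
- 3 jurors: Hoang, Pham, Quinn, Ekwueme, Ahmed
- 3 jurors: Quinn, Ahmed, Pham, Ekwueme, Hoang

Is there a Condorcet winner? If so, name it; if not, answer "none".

Pairwise majorities:
Ekwueme–Hoang: Hoang 12–9.
Ekwueme vs Pham: Pham, 16–5.
Ekwueme vs Quinn: Quinn, 18–3.
Ekwueme–Ahmed: Ekwueme 12–9.
Hoang vs Pham: Hoang wins 11–10.
Hoang vs Quinn: Quinn, 13–8.
Hoang vs Ahmed: Hoang wins 12–9.
Pham vs Quinn: Pham wins 12–9.
Pham vs Ahmed: Pham, 15–6.
Quinn vs Ahmed: Quinn wins 13–8.
No nominee is unbeaten: Ekwueme loses to Hoang; Hoang loses to Quinn; Pham loses to Hoang; Quinn loses to Pham; Ahmed loses to Ekwueme. In particular Hoang > Pham > Quinn > Hoang is a majority cycle — no Condorcet winner exists.

none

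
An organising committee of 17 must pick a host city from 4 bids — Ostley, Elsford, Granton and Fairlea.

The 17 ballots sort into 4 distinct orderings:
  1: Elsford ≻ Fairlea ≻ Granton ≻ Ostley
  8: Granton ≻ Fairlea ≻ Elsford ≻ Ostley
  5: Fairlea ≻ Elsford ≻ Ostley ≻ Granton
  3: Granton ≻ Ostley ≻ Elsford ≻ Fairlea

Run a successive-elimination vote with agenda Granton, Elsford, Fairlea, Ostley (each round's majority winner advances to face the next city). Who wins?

Round 1: Granton vs Elsford — 11–6, Granton advances.
Round 2: Granton vs Fairlea — 11–6, Granton advances.
Round 3: Granton vs Ostley — 12–5, Granton advances.
Granton survives the agenda.

Granton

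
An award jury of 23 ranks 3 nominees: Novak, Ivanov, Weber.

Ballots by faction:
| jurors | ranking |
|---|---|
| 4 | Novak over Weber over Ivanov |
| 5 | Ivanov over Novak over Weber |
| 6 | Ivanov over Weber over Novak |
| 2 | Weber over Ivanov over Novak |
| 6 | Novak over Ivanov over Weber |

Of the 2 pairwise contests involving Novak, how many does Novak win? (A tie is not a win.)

Novak against each rival (23 jurors):
Novak vs Ivanov: Ivanov wins 13–10.
Novak vs Weber: Novak wins 15–8.
Novak beats Weber; loses to Ivanov — 1 pairwise win.

1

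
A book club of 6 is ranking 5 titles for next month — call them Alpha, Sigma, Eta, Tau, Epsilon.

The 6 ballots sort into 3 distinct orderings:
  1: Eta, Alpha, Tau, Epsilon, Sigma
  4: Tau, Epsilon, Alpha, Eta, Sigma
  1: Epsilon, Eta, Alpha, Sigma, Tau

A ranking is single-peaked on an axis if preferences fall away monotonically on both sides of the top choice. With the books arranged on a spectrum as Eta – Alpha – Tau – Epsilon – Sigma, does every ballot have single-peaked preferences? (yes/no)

no

Axis positions: Eta=1, Alpha=2, Tau=3, Epsilon=4, Sigma=5.
Type 1 (peak Eta at position 1): ranking walks positions 1-2-3-4-5, expanding outward from the peak — single-peaked.
Type 2 (peak Tau at position 3): ranking walks positions 3-4-2-1-5, expanding outward from the peak — single-peaked.
Type 3: ranking walks positions 4-1-2-5-3; Eta is ranked above Tau even though Tau lies between Eta and the peak Epsilon on the axis — preferences dip and rise again. Not single-peaked.
Type 3 violates single-peakedness, so the profile is not single-peaked on this axis.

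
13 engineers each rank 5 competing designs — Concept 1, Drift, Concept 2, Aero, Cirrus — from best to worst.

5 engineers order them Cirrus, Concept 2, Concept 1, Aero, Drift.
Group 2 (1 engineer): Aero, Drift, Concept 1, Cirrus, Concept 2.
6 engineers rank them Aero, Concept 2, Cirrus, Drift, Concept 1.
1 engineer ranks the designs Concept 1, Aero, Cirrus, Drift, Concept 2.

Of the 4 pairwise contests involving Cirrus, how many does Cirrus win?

3

Cirrus against each rival (13 engineers):
Cirrus vs Concept 1: Cirrus, 11–2.
Cirrus vs Drift: Cirrus is ranked higher on 5+6+1 = 12 ballots, Drift on 1. Cirrus wins 12–1.
Cirrus vs Concept 2: Cirrus wins 7–6.
Cirrus vs Aero: 5 for Cirrus, 8 for Aero — Aero by 8–5.
Cirrus beats Concept 1, Drift, Concept 2; loses to Aero — 3 pairwise wins.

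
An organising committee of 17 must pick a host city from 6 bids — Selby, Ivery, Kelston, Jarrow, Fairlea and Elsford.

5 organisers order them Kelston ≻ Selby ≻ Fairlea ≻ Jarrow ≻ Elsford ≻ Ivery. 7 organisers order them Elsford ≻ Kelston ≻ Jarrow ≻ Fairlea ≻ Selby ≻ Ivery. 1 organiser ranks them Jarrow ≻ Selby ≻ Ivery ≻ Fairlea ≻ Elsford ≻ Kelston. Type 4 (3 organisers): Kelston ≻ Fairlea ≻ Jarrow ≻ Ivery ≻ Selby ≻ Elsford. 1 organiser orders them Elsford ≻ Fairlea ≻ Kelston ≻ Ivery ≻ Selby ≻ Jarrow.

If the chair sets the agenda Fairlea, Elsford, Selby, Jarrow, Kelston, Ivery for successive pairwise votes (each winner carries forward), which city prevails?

Kelston

Round 1: Fairlea vs Elsford — 9–8, Fairlea advances.
Round 2: Fairlea vs Selby — 11–6, Fairlea advances.
Round 3: Fairlea vs Jarrow — 9–8, Fairlea advances.
Round 4: Fairlea vs Kelston — 2–15, Kelston advances.
Round 5: Kelston vs Ivery — 16–1, Kelston advances.
Kelston survives the agenda.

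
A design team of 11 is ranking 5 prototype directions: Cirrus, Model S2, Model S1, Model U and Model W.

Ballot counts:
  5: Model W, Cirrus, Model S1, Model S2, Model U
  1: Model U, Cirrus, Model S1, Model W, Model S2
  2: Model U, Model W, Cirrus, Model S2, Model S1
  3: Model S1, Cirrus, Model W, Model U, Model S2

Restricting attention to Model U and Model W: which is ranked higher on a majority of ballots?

Model W

Ballots ranking Model U above Model W: 1 + 2 = 3.
Ballots ranking Model W above Model U: 11 − 3 = 8.
Model W wins the head-to-head 8–3.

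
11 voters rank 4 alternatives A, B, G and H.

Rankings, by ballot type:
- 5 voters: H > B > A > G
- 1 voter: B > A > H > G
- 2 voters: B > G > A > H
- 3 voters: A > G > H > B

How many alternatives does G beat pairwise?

G against each rival (11 voters):
G vs A: A wins 9–2.
G vs B: 3 for G, 8 for B — B by 8–3.
G vs H: 2+3 = 5 for G, 6 for H — H by 6–5.
G beats no one; loses to A, B, H — 0 pairwise wins.

0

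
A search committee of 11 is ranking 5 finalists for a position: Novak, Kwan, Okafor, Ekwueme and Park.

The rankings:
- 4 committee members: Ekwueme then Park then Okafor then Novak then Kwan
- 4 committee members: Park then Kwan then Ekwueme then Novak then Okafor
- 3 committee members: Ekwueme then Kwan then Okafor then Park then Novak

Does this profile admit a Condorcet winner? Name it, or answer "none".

Check each pair by majority over 11 ballots:
Novak vs Kwan: Novak is ranked higher on 4 ballots, Kwan on 7. Kwan wins 7–4.
Novak vs Okafor: 4 for Novak, 7 for Okafor — Okafor by 7–4.
Novak vs Ekwueme: Ekwueme wins 11–0.
Novak vs Park: Novak preferred on 0 ballots; Park wins 11–0.
Kwan vs Okafor: Kwan, 7–4.
Kwan vs Ekwueme: Kwan is ranked higher on 4 ballots, Ekwueme on 7. Ekwueme wins 7–4.
Kwan vs Park: 3 for Kwan, 8 for Park — Park by 8–3.
Okafor–Ekwueme: Ekwueme 11–0.
Okafor–Park: Park 8–3.
Ekwueme vs Park: Ekwueme wins 7–4.
Ekwueme defeats every rival head-to-head and is the Condorcet winner.

Ekwueme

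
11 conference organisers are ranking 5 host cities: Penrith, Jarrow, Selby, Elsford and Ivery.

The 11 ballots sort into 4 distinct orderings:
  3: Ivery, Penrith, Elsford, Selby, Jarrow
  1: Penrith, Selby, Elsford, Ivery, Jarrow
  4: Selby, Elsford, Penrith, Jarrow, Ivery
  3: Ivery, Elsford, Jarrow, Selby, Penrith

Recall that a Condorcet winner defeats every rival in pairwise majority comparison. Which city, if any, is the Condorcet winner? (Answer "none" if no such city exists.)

Pairwise majorities:
Penrith vs Jarrow: Penrith preferred on 3+1+4 = 8 ballots; Penrith wins 8–3.
Penrith vs Selby: Penrith preferred on 3+1 = 4 ballots; Selby wins 7–4.
Penrith vs Elsford: Penrith preferred on 3+1 = 4 ballots; Elsford wins 7–4.
Penrith vs Ivery: Penrith preferred on 1+4 = 5 ballots; Ivery wins 6–5.
Jarrow vs Selby: Jarrow preferred on 3 ballots; Selby wins 8–3.
Jarrow vs Elsford: Jarrow is ranked higher on 0 ballots, Elsford on 11. Elsford wins 11–0.
Jarrow vs Ivery: 4 for Jarrow, 7 for Ivery — Ivery by 7–4.
Selby vs Elsford: 1+4 = 5 for Selby, 6 for Elsford — Elsford by 6–5.
Selby vs Ivery: Selby preferred on 1+4 = 5 ballots; Ivery wins 6–5.
Elsford vs Ivery: 5 to 6, Ivery.
Ivery beats each of Penrith, Jarrow, Selby, Elsford — Ivery is the Condorcet winner.

Ivery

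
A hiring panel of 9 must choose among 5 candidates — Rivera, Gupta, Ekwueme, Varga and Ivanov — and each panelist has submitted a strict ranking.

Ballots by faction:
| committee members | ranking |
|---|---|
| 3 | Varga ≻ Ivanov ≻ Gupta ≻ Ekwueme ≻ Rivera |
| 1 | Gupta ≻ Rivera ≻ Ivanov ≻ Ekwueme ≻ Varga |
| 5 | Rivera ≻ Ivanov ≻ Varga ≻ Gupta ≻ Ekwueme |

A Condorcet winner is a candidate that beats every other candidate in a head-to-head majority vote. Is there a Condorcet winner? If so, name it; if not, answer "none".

Head-to-head results (9 committee members):
Rivera vs Gupta: 5 to 4, Rivera.
Rivera vs Ekwueme: Rivera is ranked higher on 1+5 = 6 ballots, Ekwueme on 3. Rivera wins 6–3.
Rivera vs Varga: 1+5 = 6 for Rivera, 3 for Varga — Rivera by 6–3.
Rivera vs Ivanov: Rivera is ranked higher on 1+5 = 6 ballots, Ivanov on 3. Rivera wins 6–3.
Gupta vs Ekwueme: Gupta preferred on 3+1+5 = 9 ballots; Gupta wins 9–0.
Gupta vs Varga: 1 to 8, Varga.
Gupta vs Ivanov: 1 to 8, Ivanov.
Ekwueme vs Varga: Ekwueme preferred on 1 ballot; Varga wins 8–1.
Ekwueme vs Ivanov: 0 to 9, Ivanov.
Varga vs Ivanov: Varga preferred on 3 ballots; Ivanov wins 6–3.
Rivera wins every pairwise contest, so Rivera is the Condorcet winner.

Rivera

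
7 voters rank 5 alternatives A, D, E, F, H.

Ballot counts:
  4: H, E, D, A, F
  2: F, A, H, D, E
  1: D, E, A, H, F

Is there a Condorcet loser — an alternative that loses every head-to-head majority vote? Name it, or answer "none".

F

Pairwise majorities:
A vs D: D wins 5–2.
A vs E: A is ranked higher on 2 ballots, E on 5. E wins 5–2.
A vs F: 4+1 = 5 for A, 2 for F — A by 5–2.
A vs H: 2+1 = 3 for A, 4 for H — H by 4–3.
D vs E: D is ranked higher on 2+1 = 3 ballots, E on 4. E wins 4–3.
D–F: D 5–2.
D vs H: H wins 6–1.
E vs F: 5 to 2, E.
E vs H: E is ranked higher on 1 ballot, H on 6. H wins 6–1.
F vs H: F is ranked higher on 2 ballots, H on 5. H wins 5–2.
F loses to every other alternative — it is the Condorcet loser.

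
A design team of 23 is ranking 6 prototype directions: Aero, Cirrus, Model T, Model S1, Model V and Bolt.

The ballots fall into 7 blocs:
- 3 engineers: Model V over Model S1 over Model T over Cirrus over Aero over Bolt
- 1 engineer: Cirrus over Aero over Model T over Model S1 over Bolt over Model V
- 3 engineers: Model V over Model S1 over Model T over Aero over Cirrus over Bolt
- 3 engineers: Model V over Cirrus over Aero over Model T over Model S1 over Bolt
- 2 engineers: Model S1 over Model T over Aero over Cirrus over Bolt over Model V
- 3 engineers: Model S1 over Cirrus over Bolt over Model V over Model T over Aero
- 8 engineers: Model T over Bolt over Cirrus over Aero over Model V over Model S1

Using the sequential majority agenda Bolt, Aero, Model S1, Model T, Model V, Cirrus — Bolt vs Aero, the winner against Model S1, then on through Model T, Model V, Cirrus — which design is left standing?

Round 1: Bolt vs Aero — 11–12, Aero advances.
Round 2: Aero vs Model S1 — 12–11, Aero advances.
Round 3: Aero vs Model T — 4–19, Model T advances.
Round 4: Model T vs Model V — 11–12, Model V advances.
Round 5: Model V vs Cirrus — 9–14, Cirrus advances.
Cirrus survives the agenda.

Cirrus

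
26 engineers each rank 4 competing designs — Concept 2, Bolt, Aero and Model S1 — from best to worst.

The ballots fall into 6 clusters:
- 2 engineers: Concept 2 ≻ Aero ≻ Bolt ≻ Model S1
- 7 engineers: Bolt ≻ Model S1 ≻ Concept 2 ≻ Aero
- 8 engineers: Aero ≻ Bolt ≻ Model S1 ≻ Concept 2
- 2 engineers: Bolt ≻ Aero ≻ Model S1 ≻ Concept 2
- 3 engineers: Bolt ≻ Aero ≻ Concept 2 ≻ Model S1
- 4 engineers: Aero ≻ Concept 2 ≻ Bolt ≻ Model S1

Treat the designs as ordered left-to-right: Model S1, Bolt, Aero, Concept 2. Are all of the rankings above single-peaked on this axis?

Axis positions: Model S1=1, Bolt=2, Aero=3, Concept 2=4.
Cluster 1 (peak Concept 2 at position 4): ranking walks positions 4-3-2-1, expanding outward from the peak — single-peaked.
Cluster 2: ranking walks positions 2-1-4-3; Concept 2 is ranked above Aero even though Aero lies between Concept 2 and the peak Bolt on the axis — preferences dip and rise again. Not single-peaked.
Cluster 3 (peak Aero at position 3): ranking walks positions 3-2-1-4, expanding outward from the peak — single-peaked.
Cluster 4 (peak Bolt at position 2): ranking walks positions 2-3-1-4, expanding outward from the peak — single-peaked.
Cluster 5 (peak Bolt at position 2): ranking walks positions 2-3-4-1, expanding outward from the peak — single-peaked.
Cluster 6 (peak Aero at position 3): ranking walks positions 3-4-2-1, expanding outward from the peak — single-peaked.
Cluster 2 violates single-peakedness, so the profile is not single-peaked on this axis.

no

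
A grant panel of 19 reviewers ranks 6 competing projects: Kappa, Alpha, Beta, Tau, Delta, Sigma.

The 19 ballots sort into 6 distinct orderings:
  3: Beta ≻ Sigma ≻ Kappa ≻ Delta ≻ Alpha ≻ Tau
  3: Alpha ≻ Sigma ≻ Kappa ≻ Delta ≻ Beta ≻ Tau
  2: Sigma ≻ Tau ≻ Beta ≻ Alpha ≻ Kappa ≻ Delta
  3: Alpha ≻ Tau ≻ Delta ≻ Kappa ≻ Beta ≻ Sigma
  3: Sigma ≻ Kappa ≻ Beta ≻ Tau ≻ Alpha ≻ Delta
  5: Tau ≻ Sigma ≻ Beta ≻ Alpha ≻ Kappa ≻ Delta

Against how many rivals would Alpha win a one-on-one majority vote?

Alpha against each rival (19 reviewers):
Alpha vs Kappa: 3+2+3+5 = 13 for Alpha, 6 for Kappa — Alpha by 13–6.
Alpha vs Beta: Alpha preferred on 3+3 = 6 ballots; Beta wins 13–6.
Alpha vs Tau: 3+3+3 = 9 for Alpha, 10 for Tau — Tau by 10–9.
Alpha–Delta: Alpha 16–3.
Alpha vs Sigma: Alpha is ranked higher on 3+3 = 6 ballots, Sigma on 13. Sigma wins 13–6.
Alpha beats Kappa, Delta; loses to Beta, Tau, Sigma — 2 pairwise wins.

2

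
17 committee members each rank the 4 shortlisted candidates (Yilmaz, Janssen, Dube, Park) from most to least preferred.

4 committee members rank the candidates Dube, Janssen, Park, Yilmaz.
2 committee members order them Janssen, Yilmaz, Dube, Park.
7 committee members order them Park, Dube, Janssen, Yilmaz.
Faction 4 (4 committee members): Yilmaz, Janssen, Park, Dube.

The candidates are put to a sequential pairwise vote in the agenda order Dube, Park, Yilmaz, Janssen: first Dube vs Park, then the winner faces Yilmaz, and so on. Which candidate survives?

Janssen

Round 1: Dube vs Park — 6–11, Park advances.
Round 2: Park vs Yilmaz — 11–6, Park advances.
Round 3: Park vs Janssen — 7–10, Janssen advances.
Janssen survives the agenda.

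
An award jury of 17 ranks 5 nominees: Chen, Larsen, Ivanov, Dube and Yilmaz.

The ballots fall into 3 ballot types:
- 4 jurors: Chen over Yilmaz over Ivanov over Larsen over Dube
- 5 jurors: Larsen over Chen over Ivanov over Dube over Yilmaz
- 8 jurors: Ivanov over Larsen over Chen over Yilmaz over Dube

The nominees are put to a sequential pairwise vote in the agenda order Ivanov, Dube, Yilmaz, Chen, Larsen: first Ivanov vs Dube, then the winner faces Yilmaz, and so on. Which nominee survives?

Round 1: Ivanov vs Dube — 17–0, Ivanov advances.
Round 2: Ivanov vs Yilmaz — 13–4, Ivanov advances.
Round 3: Ivanov vs Chen — 8–9, Chen advances.
Round 4: Chen vs Larsen — 4–13, Larsen advances.
Larsen survives the agenda.

Larsen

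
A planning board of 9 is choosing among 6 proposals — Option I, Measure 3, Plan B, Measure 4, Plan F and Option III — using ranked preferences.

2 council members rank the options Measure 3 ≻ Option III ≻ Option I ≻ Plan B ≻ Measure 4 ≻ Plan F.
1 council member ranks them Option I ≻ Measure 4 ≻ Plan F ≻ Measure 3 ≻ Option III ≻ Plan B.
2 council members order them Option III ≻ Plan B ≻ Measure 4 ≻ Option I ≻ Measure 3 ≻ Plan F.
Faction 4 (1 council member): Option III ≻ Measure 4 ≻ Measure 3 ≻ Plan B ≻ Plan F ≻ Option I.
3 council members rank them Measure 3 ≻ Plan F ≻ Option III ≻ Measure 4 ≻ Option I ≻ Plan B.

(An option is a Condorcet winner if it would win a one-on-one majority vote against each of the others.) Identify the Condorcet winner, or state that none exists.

Measure 3

Head-to-head results (9 council members):
Option I vs Measure 3: Option I is ranked higher on 1+2 = 3 ballots, Measure 3 on 6. Measure 3 wins 6–3.
Option I vs Plan B: 6 to 3, Option I.
Option I vs Measure 4: Option I preferred on 2+1 = 3 ballots; Measure 4 wins 6–3.
Option I vs Plan F: 5 to 4, Option I.
Option I vs Option III: Option I is ranked higher on 1 ballot, Option III on 8. Option III wins 8–1.
Measure 3 vs Plan B: 2+1+1+3 = 7 for Measure 3, 2 for Plan B — Measure 3 by 7–2.
Measure 3 vs Measure 4: 2+3 = 5 for Measure 3, 4 for Measure 4 — Measure 3 by 5–4.
Measure 3 vs Plan F: Measure 3 preferred on 2+2+1+3 = 8 ballots; Measure 3 wins 8–1.
Measure 3 vs Option III: 6 to 3, Measure 3.
Plan B vs Measure 4: 4 to 5, Measure 4.
Plan B vs Plan F: 2+2+1 = 5 for Plan B, 4 for Plan F — Plan B by 5–4.
Plan B vs Option III: 0 to 9, Option III.
Measure 4 vs Plan F: 6 to 3, Measure 4.
Measure 4 vs Option III: 1 for Measure 4, 8 for Option III — Option III by 8–1.
Plan F vs Option III: Plan F is ranked higher on 1+3 = 4 ballots, Option III on 5. Option III wins 5–4.
Measure 3 wins every pairwise contest, so Measure 3 is the Condorcet winner.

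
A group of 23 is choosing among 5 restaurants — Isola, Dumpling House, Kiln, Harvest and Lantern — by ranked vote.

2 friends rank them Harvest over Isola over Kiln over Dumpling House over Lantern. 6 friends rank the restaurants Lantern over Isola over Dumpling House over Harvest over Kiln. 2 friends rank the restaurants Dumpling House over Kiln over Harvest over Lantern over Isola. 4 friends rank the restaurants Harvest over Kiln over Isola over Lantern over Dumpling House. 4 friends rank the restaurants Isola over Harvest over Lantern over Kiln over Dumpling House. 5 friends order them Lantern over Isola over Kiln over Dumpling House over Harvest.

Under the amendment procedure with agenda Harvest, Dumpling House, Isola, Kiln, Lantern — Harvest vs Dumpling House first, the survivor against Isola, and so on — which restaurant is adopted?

Round 1: Harvest vs Dumpling House — 10–13, Dumpling House advances.
Round 2: Dumpling House vs Isola — 2–21, Isola advances.
Round 3: Isola vs Kiln — 17–6, Isola advances.
Round 4: Isola vs Lantern — 10–13, Lantern advances.
The agenda winner is Lantern.

Lantern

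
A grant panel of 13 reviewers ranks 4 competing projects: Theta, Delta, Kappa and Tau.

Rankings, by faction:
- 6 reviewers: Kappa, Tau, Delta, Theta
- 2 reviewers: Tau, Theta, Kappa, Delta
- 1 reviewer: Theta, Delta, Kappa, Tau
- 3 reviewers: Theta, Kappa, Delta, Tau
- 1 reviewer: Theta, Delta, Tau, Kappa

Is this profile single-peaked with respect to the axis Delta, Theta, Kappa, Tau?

Axis positions: Delta=1, Theta=2, Kappa=3, Tau=4.
Faction 1: ranking walks positions 3-4-1-2; Delta is ranked above Theta even though Theta lies between Delta and the peak Kappa on the axis — preferences dip and rise again. Not single-peaked.
Faction 2: ranking walks positions 4-2-3-1; Theta is ranked above Kappa even though Kappa lies between Theta and the peak Tau on the axis — preferences dip and rise again. Not single-peaked.
Faction 3 (peak Theta at position 2): ranking walks positions 2-1-3-4, expanding outward from the peak — single-peaked.
Faction 4 (peak Theta at position 2): ranking walks positions 2-3-1-4, expanding outward from the peak — single-peaked.
Faction 5: ranking walks positions 2-1-4-3; Tau is ranked above Kappa even though Kappa lies between Tau and the peak Theta on the axis — preferences dip and rise again. Not single-peaked.
Faction 1 violates single-peakedness, so the profile is not single-peaked on this axis.

no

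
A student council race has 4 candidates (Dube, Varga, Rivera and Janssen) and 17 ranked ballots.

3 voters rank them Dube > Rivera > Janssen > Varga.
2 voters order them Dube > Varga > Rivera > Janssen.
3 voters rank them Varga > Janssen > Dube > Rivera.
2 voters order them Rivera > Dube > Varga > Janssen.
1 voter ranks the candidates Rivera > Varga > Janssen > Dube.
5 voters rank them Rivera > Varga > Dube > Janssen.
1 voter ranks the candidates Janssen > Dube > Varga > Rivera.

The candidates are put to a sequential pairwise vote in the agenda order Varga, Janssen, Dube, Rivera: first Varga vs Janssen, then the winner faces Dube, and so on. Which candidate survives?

Round 1: Varga vs Janssen — 13–4, Varga advances.
Round 2: Varga vs Dube — 9–8, Varga advances.
Round 3: Varga vs Rivera — 6–11, Rivera advances.
The agenda winner is Rivera.

Rivera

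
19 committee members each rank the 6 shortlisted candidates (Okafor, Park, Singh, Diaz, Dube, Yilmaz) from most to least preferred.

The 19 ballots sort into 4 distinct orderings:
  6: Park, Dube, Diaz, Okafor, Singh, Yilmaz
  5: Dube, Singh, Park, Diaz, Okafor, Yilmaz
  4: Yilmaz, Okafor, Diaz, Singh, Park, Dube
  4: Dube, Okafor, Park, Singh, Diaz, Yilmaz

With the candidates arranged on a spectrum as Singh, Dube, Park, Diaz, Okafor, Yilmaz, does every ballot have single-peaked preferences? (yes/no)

no

Axis positions: Singh=1, Dube=2, Park=3, Diaz=4, Okafor=5, Yilmaz=6.
Ballot type 1 (peak Park at position 3): ranking walks positions 3-2-4-5-1-6, expanding outward from the peak — single-peaked.
Ballot type 2 (peak Dube at position 2): ranking walks positions 2-1-3-4-5-6, expanding outward from the peak — single-peaked.
Ballot type 3: ranking walks positions 6-5-4-1-3-2; Singh is ranked above Park even though Park lies between Singh and the peak Yilmaz on the axis — preferences dip and rise again. Not single-peaked.
Ballot type 4: ranking walks positions 2-5-3-1-4-6; Okafor is ranked above Park even though Park lies between Okafor and the peak Dube on the axis — preferences dip and rise again. Not single-peaked.
Ballot type 3 violates single-peakedness, so the profile is not single-peaked on this axis.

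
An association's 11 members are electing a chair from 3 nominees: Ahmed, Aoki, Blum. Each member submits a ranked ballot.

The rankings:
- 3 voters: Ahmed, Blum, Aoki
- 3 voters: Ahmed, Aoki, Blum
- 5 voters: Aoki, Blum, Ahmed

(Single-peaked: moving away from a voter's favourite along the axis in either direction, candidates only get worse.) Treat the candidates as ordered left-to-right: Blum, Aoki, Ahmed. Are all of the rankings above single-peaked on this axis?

Axis positions: Blum=1, Aoki=2, Ahmed=3.
Type 1: ranking walks positions 3-1-2; Blum is ranked above Aoki even though Aoki lies between Blum and the peak Ahmed on the axis — preferences dip and rise again. Not single-peaked.
Type 2 (peak Ahmed at position 3): ranking walks positions 3-2-1, expanding outward from the peak — single-peaked.
Type 3 (peak Aoki at position 2): ranking walks positions 2-1-3, expanding outward from the peak — single-peaked.
Type 1 violates single-peakedness, so the profile is not single-peaked on this axis.

no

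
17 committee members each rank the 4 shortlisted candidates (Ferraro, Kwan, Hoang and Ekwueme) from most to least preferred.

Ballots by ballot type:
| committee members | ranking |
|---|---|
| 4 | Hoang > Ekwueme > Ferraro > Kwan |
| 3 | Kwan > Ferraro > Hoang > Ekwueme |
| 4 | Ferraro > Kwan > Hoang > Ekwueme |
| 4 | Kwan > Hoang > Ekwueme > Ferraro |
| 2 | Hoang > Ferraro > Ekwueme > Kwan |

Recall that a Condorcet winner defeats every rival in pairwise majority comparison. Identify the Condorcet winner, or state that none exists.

Pairwise majorities:
Ferraro–Kwan: Ferraro 10–7.
Ferraro vs Hoang: Ferraro is ranked higher on 3+4 = 7 ballots, Hoang on 10. Hoang wins 10–7.
Ferraro vs Ekwueme: Ferraro is ranked higher on 3+4+2 = 9 ballots, Ekwueme on 8. Ferraro wins 9–8.
Kwan vs Hoang: 11 to 6, Kwan.
Kwan vs Ekwueme: 3+4+4 = 11 for Kwan, 6 for Ekwueme — Kwan by 11–6.
Hoang vs Ekwueme: Hoang, 17–0.
No candidate is unbeaten: Ferraro loses to Hoang; Kwan loses to Ferraro; Hoang loses to Kwan; Ekwueme loses to Ferraro. In particular Ferraro beats Kwan beats Hoang beats Ferraro is a majority cycle — no Condorcet winner exists.

none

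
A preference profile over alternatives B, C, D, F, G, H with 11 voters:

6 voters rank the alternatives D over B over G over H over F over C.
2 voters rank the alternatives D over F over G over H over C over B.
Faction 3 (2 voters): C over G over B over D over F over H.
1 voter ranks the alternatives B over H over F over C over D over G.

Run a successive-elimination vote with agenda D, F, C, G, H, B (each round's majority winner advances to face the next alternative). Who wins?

D

Round 1: D vs F — 10–1, D advances.
Round 2: D vs C — 8–3, D advances.
Round 3: D vs G — 9–2, D advances.
Round 4: D vs H — 10–1, D advances.
Round 5: D vs B — 8–3, D advances.
D survives the agenda.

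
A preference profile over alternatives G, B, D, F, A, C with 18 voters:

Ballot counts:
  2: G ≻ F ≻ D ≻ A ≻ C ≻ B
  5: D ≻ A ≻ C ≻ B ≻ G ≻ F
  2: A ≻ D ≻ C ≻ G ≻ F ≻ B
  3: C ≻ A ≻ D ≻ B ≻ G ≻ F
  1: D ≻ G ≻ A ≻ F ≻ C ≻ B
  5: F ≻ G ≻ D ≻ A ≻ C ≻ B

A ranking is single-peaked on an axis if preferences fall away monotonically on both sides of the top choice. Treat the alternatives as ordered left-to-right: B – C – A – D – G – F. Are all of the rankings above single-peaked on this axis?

Axis positions: B=1, C=2, A=3, D=4, G=5, F=6.
Cluster 1 (peak G at position 5): ranking walks positions 5-6-4-3-2-1, expanding outward from the peak — single-peaked.
Cluster 2 (peak D at position 4): ranking walks positions 4-3-2-1-5-6, expanding outward from the peak — single-peaked.
Cluster 3 (peak A at position 3): ranking walks positions 3-4-2-5-6-1, expanding outward from the peak — single-peaked.
Cluster 4 (peak C at position 2): ranking walks positions 2-3-4-1-5-6, expanding outward from the peak — single-peaked.
Cluster 5 (peak D at position 4): ranking walks positions 4-5-3-6-2-1, expanding outward from the peak — single-peaked.
Cluster 6 (peak F at position 6): ranking walks positions 6-5-4-3-2-1, expanding outward from the peak — single-peaked.
Every ranking is single-peaked on this axis.

yes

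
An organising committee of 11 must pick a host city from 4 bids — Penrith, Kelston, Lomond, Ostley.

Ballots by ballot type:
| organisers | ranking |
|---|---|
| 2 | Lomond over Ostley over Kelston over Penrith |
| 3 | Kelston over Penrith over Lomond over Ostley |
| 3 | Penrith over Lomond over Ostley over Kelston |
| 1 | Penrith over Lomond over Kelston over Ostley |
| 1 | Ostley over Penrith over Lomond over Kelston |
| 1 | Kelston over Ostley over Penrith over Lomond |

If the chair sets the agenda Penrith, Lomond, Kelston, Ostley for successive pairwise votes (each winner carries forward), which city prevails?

Round 1: Penrith vs Lomond — 9–2, Penrith advances.
Round 2: Penrith vs Kelston — 5–6, Kelston advances.
Round 3: Kelston vs Ostley — 5–6, Ostley advances.
Ostley survives the agenda.

Ostley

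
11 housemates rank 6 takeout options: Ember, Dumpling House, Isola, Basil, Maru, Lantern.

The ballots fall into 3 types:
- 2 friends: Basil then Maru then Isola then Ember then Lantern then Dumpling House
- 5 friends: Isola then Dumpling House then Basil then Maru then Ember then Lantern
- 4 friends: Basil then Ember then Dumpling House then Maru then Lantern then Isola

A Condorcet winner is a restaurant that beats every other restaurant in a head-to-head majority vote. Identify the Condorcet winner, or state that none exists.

Basil

Head-to-head results (11 friends):
Ember vs Dumpling House: Ember, 6–5.
Ember vs Isola: Isola wins 7–4.
Ember vs Basil: Basil wins 11–0.
Ember vs Maru: Maru wins 7–4.
Ember vs Lantern: Ember wins 11–0.
Dumpling House–Isola: Isola 7–4.
Dumpling House–Basil: Basil 6–5.
Dumpling House vs Maru: Dumpling House, 9–2.
Dumpling House vs Lantern: Dumpling House, 9–2.
Isola vs Basil: Basil, 6–5.
Isola vs Maru: Maru wins 6–5.
Isola vs Lantern: Isola wins 7–4.
Basil–Maru: Basil 11–0.
Basil–Lantern: Basil 11–0.
Maru vs Lantern: Maru wins 11–0.
Basil beats each of Ember, Dumpling House, Isola, Maru, Lantern — Basil is the Condorcet winner.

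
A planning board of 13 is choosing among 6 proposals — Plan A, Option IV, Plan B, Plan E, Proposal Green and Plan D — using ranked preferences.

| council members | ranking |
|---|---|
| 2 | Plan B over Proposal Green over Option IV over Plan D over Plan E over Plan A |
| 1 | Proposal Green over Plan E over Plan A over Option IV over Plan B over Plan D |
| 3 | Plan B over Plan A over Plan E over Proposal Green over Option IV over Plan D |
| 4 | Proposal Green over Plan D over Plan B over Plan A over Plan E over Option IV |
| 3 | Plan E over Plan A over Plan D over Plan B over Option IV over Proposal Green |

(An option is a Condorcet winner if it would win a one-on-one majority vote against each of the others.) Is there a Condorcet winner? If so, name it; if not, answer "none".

none

Check each pair by majority over 13 ballots:
Plan A vs Option IV: 11 to 2, Plan A.
Plan A vs Plan B: Plan A preferred on 1+3 = 4 ballots; Plan B wins 9–4.
Plan A vs Plan E: 7 to 6, Plan A.
Plan A vs Proposal Green: Plan A preferred on 3+3 = 6 ballots; Proposal Green wins 7–6.
Plan A vs Plan D: Plan A is ranked higher on 1+3+3 = 7 ballots, Plan D on 6. Plan A wins 7–6.
Option IV vs Plan B: 1 for Option IV, 12 for Plan B — Plan B by 12–1.
Option IV vs Plan E: Option IV is ranked higher on 2 ballots, Plan E on 11. Plan E wins 11–2.
Option IV vs Proposal Green: Option IV is ranked higher on 3 ballots, Proposal Green on 10. Proposal Green wins 10–3.
Option IV vs Plan D: Option IV is ranked higher on 2+1+3 = 6 ballots, Plan D on 7. Plan D wins 7–6.
Plan B vs Plan E: 2+3+4 = 9 for Plan B, 4 for Plan E — Plan B by 9–4.
Plan B vs Proposal Green: Plan B preferred on 2+3+3 = 8 ballots; Plan B wins 8–5.
Plan B vs Plan D: Plan B preferred on 2+1+3 = 6 ballots; Plan D wins 7–6.
Plan E vs Proposal Green: 6 to 7, Proposal Green.
Plan E vs Plan D: Plan E preferred on 1+3+3 = 7 ballots; Plan E wins 7–6.
Proposal Green vs Plan D: Proposal Green is ranked higher on 2+1+3+4 = 10 ballots, Plan D on 3. Proposal Green wins 10–3.
No option is unbeaten: Plan A loses to Plan B; Option IV loses to Plan A; Plan B loses to Plan D; Plan E loses to Plan A; Proposal Green loses to Plan B; Plan D loses to Plan A. In particular Plan A → Plan D → Plan B → Plan A is a majority cycle — no Condorcet winner exists.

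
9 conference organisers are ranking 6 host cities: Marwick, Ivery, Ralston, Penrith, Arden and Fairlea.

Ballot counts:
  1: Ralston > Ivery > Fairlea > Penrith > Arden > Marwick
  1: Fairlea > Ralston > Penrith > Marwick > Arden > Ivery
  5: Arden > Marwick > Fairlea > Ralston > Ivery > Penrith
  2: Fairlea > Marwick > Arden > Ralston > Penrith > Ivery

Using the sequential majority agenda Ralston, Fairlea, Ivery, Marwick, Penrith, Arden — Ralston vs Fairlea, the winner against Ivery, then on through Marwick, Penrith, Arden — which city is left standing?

Arden

Round 1: Ralston vs Fairlea — 1–8, Fairlea advances.
Round 2: Fairlea vs Ivery — 8–1, Fairlea advances.
Round 3: Fairlea vs Marwick — 4–5, Marwick advances.
Round 4: Marwick vs Penrith — 7–2, Marwick advances.
Round 5: Marwick vs Arden — 3–6, Arden advances.
Arden survives the agenda.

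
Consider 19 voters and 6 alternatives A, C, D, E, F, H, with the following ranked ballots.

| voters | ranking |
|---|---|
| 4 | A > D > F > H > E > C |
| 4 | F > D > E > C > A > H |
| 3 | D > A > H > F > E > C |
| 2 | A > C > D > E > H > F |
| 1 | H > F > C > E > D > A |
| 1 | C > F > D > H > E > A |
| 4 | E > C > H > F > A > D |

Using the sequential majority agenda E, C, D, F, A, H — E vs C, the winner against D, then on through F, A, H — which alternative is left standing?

Round 1: E vs C — 15–4, E advances.
Round 2: E vs D — 5–14, D advances.
Round 3: D vs F — 9–10, F advances.
Round 4: F vs A — 10–9, F advances.
Round 5: F vs H — 9–10, H advances.
H survives the agenda.

H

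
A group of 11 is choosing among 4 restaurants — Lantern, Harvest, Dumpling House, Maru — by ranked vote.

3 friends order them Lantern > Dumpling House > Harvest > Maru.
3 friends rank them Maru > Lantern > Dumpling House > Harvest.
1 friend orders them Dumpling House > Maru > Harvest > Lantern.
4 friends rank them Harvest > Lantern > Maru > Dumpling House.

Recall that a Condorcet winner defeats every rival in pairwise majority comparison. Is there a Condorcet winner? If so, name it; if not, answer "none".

Lantern

Pairwise majorities:
Lantern vs Harvest: Lantern is ranked higher on 3+3 = 6 ballots, Harvest on 5. Lantern wins 6–5.
Lantern vs Dumpling House: 3+3+4 = 10 for Lantern, 1 for Dumpling House — Lantern by 10–1.
Lantern vs Maru: Lantern preferred on 3+4 = 7 ballots; Lantern wins 7–4.
Harvest vs Dumpling House: Harvest is ranked higher on 4 ballots, Dumpling House on 7. Dumpling House wins 7–4.
Harvest vs Maru: 7 to 4, Harvest.
Dumpling House vs Maru: 3+1 = 4 for Dumpling House, 7 for Maru — Maru by 7–4.
Only Lantern has no losses; Lantern is the Condorcet winner.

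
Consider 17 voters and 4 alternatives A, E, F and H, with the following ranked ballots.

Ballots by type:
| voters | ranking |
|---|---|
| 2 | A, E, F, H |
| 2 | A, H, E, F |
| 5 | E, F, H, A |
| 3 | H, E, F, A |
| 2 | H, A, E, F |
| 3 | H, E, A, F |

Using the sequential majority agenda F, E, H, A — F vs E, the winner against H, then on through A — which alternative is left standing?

Round 1: F vs E — 0–17, E advances.
Round 2: E vs H — 7–10, H advances.
Round 3: H vs A — 13–4, H advances.
H survives the agenda.

H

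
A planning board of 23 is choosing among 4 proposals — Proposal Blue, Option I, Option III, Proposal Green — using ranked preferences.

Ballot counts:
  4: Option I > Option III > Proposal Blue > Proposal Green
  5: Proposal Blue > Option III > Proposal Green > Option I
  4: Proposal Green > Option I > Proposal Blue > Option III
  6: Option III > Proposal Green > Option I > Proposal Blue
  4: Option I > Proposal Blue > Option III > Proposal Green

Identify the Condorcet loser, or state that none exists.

Head-to-head results (23 council members):
Proposal Blue vs Option I: 5 for Proposal Blue, 18 for Option I — Option I by 18–5.
Proposal Blue vs Option III: 5+4+4 = 13 for Proposal Blue, 10 for Option III — Proposal Blue by 13–10.
Proposal Blue vs Proposal Green: 4+5+4 = 13 for Proposal Blue, 10 for Proposal Green — Proposal Blue by 13–10.
Option I vs Option III: Option I wins 12–11.
Option I–Proposal Green: Proposal Green 15–8.
Option III vs Proposal Green: Option III preferred on 4+5+6+4 = 19 ballots; Option III wins 19–4.
Every option wins at least one matchup (Proposal Blue beats Option III; Option I beats Proposal Blue; Option III beats Proposal Green; Proposal Green beats Option I), so there is no Condorcet loser.

none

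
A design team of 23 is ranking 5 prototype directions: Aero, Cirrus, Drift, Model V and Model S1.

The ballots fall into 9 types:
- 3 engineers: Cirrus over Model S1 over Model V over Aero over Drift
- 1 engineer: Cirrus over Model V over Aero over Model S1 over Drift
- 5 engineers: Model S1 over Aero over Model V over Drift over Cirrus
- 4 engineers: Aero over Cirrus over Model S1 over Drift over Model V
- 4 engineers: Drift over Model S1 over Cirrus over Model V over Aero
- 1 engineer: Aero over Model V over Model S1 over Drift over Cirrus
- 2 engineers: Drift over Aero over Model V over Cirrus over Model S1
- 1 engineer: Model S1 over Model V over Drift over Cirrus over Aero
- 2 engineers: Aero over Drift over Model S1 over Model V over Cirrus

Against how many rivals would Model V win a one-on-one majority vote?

0

Model V against each rival (23 engineers):
Model V vs Aero: Model V is ranked higher on 3+1+4+1 = 9 ballots, Aero on 14. Aero wins 14–9.
Model V vs Cirrus: Cirrus wins 12–11.
Model V vs Drift: Model V preferred on 3+1+5+1+1 = 11 ballots; Drift wins 12–11.
Model V vs Model S1: Model S1 wins 19–4.
Model V beats no one; loses to Aero, Cirrus, Drift, Model S1 — 0 pairwise wins.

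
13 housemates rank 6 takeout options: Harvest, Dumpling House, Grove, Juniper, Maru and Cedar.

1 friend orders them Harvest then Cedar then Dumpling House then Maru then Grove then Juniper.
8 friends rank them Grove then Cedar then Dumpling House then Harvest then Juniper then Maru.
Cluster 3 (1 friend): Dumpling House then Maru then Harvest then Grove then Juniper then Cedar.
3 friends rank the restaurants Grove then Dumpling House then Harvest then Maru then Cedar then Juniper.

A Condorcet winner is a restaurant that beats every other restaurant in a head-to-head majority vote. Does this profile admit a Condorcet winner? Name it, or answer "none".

Head-to-head results (13 friends):
Harvest vs Dumpling House: Dumpling House wins 12–1.
Harvest vs Grove: Grove, 11–2.
Harvest–Juniper: Harvest 13–0.
Harvest vs Maru: Harvest wins 12–1.
Harvest vs Cedar: Cedar, 8–5.
Dumpling House–Grove: Grove 11–2.
Dumpling House vs Juniper: Dumpling House wins 13–0.
Dumpling House–Maru: Dumpling House 13–0.
Dumpling House vs Cedar: Cedar, 9–4.
Grove vs Juniper: Grove, 13–0.
Grove vs Maru: Grove, 11–2.
Grove vs Cedar: Grove wins 12–1.
Juniper vs Maru: Juniper wins 8–5.
Juniper vs Cedar: Cedar, 12–1.
Maru–Cedar: Cedar 9–4.
Grove wins every pairwise contest, so Grove is the Condorcet winner.

Grove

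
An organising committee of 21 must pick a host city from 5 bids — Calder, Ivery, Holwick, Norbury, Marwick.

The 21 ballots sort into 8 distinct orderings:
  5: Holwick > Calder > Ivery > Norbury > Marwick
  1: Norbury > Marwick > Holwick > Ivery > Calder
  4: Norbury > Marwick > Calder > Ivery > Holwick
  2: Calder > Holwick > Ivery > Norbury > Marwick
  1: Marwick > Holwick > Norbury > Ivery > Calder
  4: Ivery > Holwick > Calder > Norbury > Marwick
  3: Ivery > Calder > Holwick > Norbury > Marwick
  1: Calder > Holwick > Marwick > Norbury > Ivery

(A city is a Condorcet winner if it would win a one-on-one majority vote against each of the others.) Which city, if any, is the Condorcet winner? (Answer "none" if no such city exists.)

none

Check each pair by majority over 21 ballots:
Calder vs Ivery: Calder wins 12–9.
Calder vs Holwick: Holwick wins 11–10.
Calder vs Norbury: Calder, 15–6.
Calder vs Marwick: Calder, 15–6.
Ivery–Holwick: Ivery 11–10.
Ivery–Norbury: Ivery 14–7.
Ivery–Marwick: Ivery 14–7.
Holwick–Norbury: Holwick 16–5.
Holwick vs Marwick: Holwick, 15–6.
Norbury vs Marwick: Norbury, 19–2.
Each city drops at least one matchup (Calder loses to Holwick; Ivery loses to Calder; Holwick loses to Ivery; Norbury loses to Calder; Marwick loses to Calder); the cycle Calder > Ivery > Holwick > Calder rules out a Condorcet winner.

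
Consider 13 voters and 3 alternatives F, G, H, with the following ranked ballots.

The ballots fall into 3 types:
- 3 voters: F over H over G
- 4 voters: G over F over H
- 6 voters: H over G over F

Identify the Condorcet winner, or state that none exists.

Pairwise majorities:
F vs G: F preferred on 3 ballots; G wins 10–3.
F–H: F 7–6.
G vs H: H wins 9–4.
No alternative is unbeaten: F loses to G; G loses to H; H loses to F. In particular F > H > G > F is a majority cycle — no Condorcet winner exists.

none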